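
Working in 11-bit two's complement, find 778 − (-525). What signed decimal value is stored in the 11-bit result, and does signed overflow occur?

-745; overflow

778 → 01100001010
-525 → 10111110011
Subtract via negate-and-add: invert 10111110011 + 1 = 01000001101 (i.e. 525).
  01100001010
+ 01000001101
= 10100010111
Result 10100010111: MSB = 1 → 1303 − 2048 = -745.
Both addends (after negating the subtrahend) are non-negative but the stored result is negative: signed overflow. The true value 778 − (-525) = 1303 lies outside [-1024, 1023].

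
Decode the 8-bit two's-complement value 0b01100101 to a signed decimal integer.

101

MSB is 0, so the value is non-negative: 01100101 = 101.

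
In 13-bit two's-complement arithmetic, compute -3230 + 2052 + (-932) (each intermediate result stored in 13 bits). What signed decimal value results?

-2110

-3230 + 2052 = -1178 (1101101100110)
-1178 + (-932) = -2110 (1011111000010)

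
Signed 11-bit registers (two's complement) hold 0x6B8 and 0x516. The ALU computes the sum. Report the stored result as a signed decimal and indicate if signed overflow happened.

974; overflow

0x6B8 = 11010111000 = -328 (signed)
0x516 = 10100010110 = -746 (signed)
  11010111000
+ 10100010110
= 01111001110  (discard carry-out 1)
Result 01111001110: MSB = 0 → value 974.
Both addends are negative but the stored result is non-negative: signed overflow. The true value -328 + (-746) = -1074 lies outside [-1024, 1023].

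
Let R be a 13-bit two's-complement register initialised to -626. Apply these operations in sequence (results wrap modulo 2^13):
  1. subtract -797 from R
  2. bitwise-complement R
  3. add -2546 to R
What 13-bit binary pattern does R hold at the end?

1010101100010

Start: R = -626 = 1110110001110.
R = -626 − (-797) = 171 = 0000010101011
R = NOT 0000010101011 = 1111101010100 = -172
R = -172 + (-2546) = -2718 = 1010101100010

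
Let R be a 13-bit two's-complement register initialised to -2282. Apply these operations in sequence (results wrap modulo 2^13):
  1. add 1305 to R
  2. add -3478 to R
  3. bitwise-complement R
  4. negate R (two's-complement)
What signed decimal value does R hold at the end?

Start: R = -2282 = 1011100010110.
R = -2282 + 1305 = -977 = 1110000101111
R = -977 + (-3478) = -4455; wraps to 3737 = 0111010011001
R = NOT 0111010011001 = 1000101100110 = -3738
R = −(-3738) = 3738 = 0111010011010

3738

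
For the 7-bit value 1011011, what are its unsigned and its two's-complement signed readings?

unsigned = 91, signed = -37

Unsigned: 1011011 = 91.
Signed: MSB=1 → 91 − 128 = -37.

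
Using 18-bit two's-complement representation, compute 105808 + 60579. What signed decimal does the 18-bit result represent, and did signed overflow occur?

105808 → 011001110101010000
60579 → 001110110010100011
  011001110101010000
+ 001110110010100011
= 101000100111110011
Result 101000100111110011: MSB = 1 → 166387 − 262144 = -95757.
Both addends are non-negative but the stored result is negative: signed overflow. The true value 105808 + 60579 = 166387 lies outside [-131072, 131071].

-95757; overflow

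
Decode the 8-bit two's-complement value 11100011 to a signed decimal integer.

-29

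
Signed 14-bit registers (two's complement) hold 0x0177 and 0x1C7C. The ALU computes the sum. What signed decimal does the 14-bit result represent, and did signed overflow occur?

7667; no overflow

0x0177 = 00000101110111 = 375 (signed)
0x1C7C = 01110001111100 = 7292 (signed)
  00000101110111
+ 01110001111100
= 01110111110011
Result 01110111110011: MSB = 0 → value 7667.
Both addends are non-negative and so is the stored result: no signed overflow.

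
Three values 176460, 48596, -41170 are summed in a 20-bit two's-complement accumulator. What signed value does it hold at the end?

183886

176460 + 48596 = 225056 (00110110111100100000)
225056 + (-41170) = 183886 (00101100111001001110)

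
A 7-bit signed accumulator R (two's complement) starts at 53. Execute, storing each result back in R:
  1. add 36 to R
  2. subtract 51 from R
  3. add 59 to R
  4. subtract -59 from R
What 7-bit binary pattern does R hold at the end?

Start: R = 53 = 0110101.
R = 53 + 36 = 89; wraps to -39 = 1011001
R = -39 − 51 = -90; wraps to 38 = 0100110
R = 38 + 59 = 97; wraps to -31 = 1100001
R = -31 − (-59) = 28 = 0011100

0011100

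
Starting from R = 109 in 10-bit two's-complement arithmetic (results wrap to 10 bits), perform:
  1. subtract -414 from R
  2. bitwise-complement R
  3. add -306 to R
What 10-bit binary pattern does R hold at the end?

Start: R = 109 = 0001101101.
R = 109 − (-414) = 523; wraps to -501 = 1000001011
R = NOT 1000001011 = 0111110100 = 500
R = 500 + (-306) = 194 = 0011000010

0011000010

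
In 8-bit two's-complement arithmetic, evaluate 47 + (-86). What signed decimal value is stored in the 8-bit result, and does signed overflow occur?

47 → 00101111
-86 → 10101010
  00101111
+ 10101010
= 11011001
Result 11011001: MSB = 1 → 217 − 256 = -39.
Addends have opposite signs, so signed overflow cannot occur.

-39; no overflow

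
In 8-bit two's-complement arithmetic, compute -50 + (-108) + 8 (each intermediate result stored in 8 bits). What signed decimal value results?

106

-50 + (-108) = -158 → wraps to 98 (01100010)
98 + 8 = 106 (01101010)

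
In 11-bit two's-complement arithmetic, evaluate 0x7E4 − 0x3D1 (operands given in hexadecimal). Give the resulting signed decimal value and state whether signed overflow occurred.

0x7E4 = 11111100100 = -28 (signed)
0x3D1 = 01111010001 = 977 (signed)
Subtract via negate-and-add: invert 01111010001 + 1 = 10000101111 (i.e. -977).
  11111100100
+ 10000101111
= 10000010011  (discard carry-out 1)
Result 10000010011: MSB = 1 → 1043 − 2048 = -1005.
Both addends (after negating the subtrahend) are negative and so is the stored result: no signed overflow.

-1005; no overflow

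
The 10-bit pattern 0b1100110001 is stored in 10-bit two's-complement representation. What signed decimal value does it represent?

-207

MSB is 1, so the value is negative.
Unsigned reading: 817. Subtract 2^10 = 1024: 817 − 1024 = -207.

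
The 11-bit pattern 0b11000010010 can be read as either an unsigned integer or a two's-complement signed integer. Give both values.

unsigned = 1554, signed = -494

Unsigned: 11000010010 = 1554.
Signed: MSB=1 → 1554 − 2048 = -494.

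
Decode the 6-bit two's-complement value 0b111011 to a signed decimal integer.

-5

MSB is 1, so the value is negative.
Unsigned reading: 59. Subtract 2^6 = 64: 59 − 64 = -5.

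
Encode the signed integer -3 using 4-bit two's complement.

|-3| = 3 = 0011 in 4 bits.
Invert the bits: 1100. Add 1: 1101.
Check: 1101 reads as 13 − 16 = -3.

1101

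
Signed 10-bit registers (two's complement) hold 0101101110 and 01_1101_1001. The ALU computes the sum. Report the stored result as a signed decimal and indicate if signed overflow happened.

-185; overflow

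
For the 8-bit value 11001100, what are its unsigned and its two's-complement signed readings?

unsigned = 204, signed = -52

Unsigned: 11001100 = 204.
Signed: MSB=1 → 204 − 256 = -52.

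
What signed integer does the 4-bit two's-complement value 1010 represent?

MSB is 1, so the value is negative.
Invert: 0101. Add 1: 0110 = 6. So the value is −6.

-6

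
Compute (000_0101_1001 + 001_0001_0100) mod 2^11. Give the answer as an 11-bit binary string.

00101101101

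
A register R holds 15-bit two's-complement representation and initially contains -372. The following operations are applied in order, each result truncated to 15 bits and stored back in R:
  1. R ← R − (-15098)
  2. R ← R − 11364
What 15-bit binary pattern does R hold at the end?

000110100100010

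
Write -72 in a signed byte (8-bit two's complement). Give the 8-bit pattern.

|-72| = 72 = 01001000 in 8 bits.
Invert the bits: 10110111. Add 1: 10111000.

10111000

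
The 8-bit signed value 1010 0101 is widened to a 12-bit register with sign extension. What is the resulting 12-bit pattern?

MSB of 10100101 is 1; replicate it into the new high bits.
1111|10100101 → 111110100101 (still -91).

111110100101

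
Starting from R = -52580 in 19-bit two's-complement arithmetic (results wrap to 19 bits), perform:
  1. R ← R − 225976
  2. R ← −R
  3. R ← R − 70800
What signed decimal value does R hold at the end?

207756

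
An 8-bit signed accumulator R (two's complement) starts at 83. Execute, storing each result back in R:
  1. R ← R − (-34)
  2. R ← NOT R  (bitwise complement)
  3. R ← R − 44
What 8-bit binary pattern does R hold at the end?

Start: R = 83 = 01010011.
R = 83 − (-34) = 117 = 01110101
R = NOT 01110101 = 10001010 = -118
R = -118 − 44 = -162; wraps to 94 = 01011110

01011110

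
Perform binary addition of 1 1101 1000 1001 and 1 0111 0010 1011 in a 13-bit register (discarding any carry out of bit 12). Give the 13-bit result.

  1110110001001
+ 1011100101011
= 1010010110100  (discard carry-out 1)

1010010110100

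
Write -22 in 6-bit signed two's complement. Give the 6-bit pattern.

|-22| = 22 = 010110 in 6 bits.
Invert the bits: 101001. Add 1: 101010.

101010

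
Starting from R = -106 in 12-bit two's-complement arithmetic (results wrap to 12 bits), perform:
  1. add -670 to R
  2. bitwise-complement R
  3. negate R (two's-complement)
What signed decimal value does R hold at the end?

Start: R = -106 = 111110010110.
R = -106 + (-670) = -776 = 110011111000
R = NOT 110011111000 = 001100000111 = 775
R = −(775) = -775 = 110011111001

-775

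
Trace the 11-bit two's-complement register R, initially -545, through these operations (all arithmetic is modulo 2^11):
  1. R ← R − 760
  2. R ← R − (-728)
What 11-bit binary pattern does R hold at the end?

10110111111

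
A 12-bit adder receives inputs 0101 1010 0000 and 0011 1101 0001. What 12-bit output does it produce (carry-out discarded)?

100101110001

  010110100000
+ 001111010001
= 100101110001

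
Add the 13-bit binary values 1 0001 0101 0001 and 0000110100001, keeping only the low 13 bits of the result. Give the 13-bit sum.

1001011110010

  1000101010001
+ 0000110100001
= 1001011110010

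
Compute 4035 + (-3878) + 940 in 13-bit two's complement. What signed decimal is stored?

1097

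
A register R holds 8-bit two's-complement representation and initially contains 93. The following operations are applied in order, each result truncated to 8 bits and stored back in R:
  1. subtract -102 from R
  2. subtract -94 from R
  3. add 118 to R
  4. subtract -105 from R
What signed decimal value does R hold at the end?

Start: R = 93 = 01011101.
R = 93 − (-102) = 195; wraps to -61 = 11000011
R = -61 − (-94) = 33 = 00100001
R = 33 + 118 = 151; wraps to -105 = 10010111
R = -105 − (-105) = 0 = 00000000

0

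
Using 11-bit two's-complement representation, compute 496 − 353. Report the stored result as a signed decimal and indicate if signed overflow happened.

496 → 00111110000
353 → 00101100001
Subtract via negate-and-add: invert 00101100001 + 1 = 11010011111 (i.e. -353).
  00111110000
+ 11010011111
= 00010001111  (discard carry-out 1)
Result 00010001111: MSB = 0 → value 143.
Addends (after negating the subtrahend) have opposite signs, so signed overflow cannot occur.

143; no overflow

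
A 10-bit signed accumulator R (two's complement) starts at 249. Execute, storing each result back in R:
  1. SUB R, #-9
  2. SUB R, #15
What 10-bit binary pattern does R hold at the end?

0011110011

Start: R = 249 = 0011111001.
R = 249 − (-9) = 258 = 0100000010
R = 258 − 15 = 243 = 0011110011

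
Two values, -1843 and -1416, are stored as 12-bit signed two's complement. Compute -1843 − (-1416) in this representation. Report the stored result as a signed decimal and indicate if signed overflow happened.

-1843 → 100011001101
-1416 → 101001111000
Subtract via negate-and-add: invert 101001111000 + 1 = 010110001000 (i.e. 1416).
  100011001101
+ 010110001000
= 111001010101
Result 111001010101: MSB = 1 → 3669 − 4096 = -427.
Addends (after negating the subtrahend) have opposite signs, so signed overflow cannot occur.

-427; no overflow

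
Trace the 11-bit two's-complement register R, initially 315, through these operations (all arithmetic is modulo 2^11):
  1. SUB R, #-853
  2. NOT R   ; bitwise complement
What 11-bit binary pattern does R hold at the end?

Start: R = 315 = 00100111011.
R = 315 − (-853) = 1168; wraps to -880 = 10010010000
R = NOT 10010010000 = 01101101111 = 879

01101101111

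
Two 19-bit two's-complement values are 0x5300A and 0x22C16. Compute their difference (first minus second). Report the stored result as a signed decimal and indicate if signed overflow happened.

0x5300A = 1010011000000001010 = -184310 (signed)
0x22C16 = 0100010110000010110 = 142358 (signed)
Subtract via negate-and-add: invert 0100010110000010110 + 1 = 1011101001111101010 (i.e. -142358).
  1010011000000001010
+ 1011101001111101010
= 0110000001111110100  (discard carry-out 1)
Result 0110000001111110100: MSB = 0 → value 197620.
Both addends (after negating the subtrahend) are negative but the stored result is non-negative: signed overflow. The true value -184310 − 142358 = -326668 lies outside [-262144, 262143].

197620; overflow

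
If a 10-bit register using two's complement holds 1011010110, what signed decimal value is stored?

-298

MSB is 1, so the value is negative.
Invert: 0100101001. Add 1: 0100101010 = 298. So the value is −298.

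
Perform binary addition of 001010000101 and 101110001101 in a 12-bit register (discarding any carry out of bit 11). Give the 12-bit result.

111000010010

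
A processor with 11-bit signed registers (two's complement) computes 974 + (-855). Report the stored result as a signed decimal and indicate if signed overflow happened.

119; no overflow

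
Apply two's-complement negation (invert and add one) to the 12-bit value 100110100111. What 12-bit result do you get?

011001011001

Invert: 011001011000. Add 1: 011001011001.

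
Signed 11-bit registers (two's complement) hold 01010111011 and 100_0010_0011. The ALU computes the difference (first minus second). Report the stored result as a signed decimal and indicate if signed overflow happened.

-360; overflow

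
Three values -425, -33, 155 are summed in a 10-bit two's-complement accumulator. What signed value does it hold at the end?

-425 + (-33) = -458 (1000110110)
-458 + 155 = -303 (1011010001)

-303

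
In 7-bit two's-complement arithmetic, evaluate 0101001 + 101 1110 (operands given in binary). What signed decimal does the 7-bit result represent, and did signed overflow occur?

0101001 = 41 (signed)
101 1110 → 1011110 = -34 (signed)
  0101001
+ 1011110
= 0000111  (discard carry-out 1)
Result 0000111: MSB = 0 → value 7.
Addends have opposite signs, so signed overflow cannot occur.

7; no overflow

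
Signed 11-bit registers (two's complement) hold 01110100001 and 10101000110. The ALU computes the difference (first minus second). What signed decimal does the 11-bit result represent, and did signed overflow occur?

-421; overflow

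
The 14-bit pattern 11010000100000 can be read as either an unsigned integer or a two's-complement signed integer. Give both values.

Unsigned: 11010000100000 = 13344.
Signed: MSB=1 → 13344 − 16384 = -3040.

unsigned = 13344, signed = -3040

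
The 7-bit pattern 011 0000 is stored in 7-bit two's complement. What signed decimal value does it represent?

MSB is 0, so the value is non-negative: 0110000 = 48.

48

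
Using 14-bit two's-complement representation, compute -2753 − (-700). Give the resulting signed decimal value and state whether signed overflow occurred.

-2053; no overflow

-2753 → 11010100111111
-700 → 11110101000100
Subtract via negate-and-add: invert 11110101000100 + 1 = 00001010111100 (i.e. 700).
  11010100111111
+ 00001010111100
= 11011111111011
Result 11011111111011: MSB = 1 → 14331 − 16384 = -2053.
Addends (after negating the subtrahend) have opposite signs, so signed overflow cannot occur.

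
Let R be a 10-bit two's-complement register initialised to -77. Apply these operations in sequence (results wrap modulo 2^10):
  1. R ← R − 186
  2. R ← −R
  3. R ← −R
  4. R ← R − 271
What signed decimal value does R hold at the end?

Start: R = -77 = 1110110011.
R = -77 − 186 = -263 = 1011111001
R = −(-263) = 263 = 0100000111
R = −(263) = -263 = 1011111001
R = -263 − 271 = -534; wraps to 490 = 0111101010

490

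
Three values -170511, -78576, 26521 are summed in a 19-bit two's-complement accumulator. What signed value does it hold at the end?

-222566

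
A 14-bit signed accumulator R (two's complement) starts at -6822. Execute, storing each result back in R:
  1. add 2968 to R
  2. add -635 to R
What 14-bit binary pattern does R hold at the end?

Start: R = -6822 = 10010101011010.
R = -6822 + 2968 = -3854 = 11000011110010
R = -3854 + (-635) = -4489 = 10111001110111

10111001110111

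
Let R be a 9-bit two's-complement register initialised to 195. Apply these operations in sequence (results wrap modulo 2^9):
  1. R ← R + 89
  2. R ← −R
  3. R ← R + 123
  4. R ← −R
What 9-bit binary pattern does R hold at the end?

Start: R = 195 = 011000011.
R = 195 + 89 = 284; wraps to -228 = 100011100
R = −(-228) = 228 = 011100100
R = 228 + 123 = 351; wraps to -161 = 101011111
R = −(-161) = 161 = 010100001

010100001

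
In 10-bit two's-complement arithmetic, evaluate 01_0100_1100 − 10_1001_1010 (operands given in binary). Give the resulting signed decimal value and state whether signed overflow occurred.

-334; overflow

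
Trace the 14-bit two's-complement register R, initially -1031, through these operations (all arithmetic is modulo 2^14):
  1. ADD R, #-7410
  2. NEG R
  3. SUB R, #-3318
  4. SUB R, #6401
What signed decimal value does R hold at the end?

5358

Start: R = -1031 = 11101111111001.
R = -1031 + (-7410) = -8441; wraps to 7943 = 01111100000111
R = −(7943) = -7943 = 10000011111001
R = -7943 − (-3318) = -4625 = 10110111101111
R = -4625 − 6401 = -11026; wraps to 5358 = 01010011101110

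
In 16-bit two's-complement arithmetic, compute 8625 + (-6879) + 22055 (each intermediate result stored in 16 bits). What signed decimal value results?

23801

8625 + (-6879) = 1746 (0000011011010010)
1746 + 22055 = 23801 (0101110011111001)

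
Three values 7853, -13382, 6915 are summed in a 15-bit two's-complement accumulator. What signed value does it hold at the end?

1386

7853 + (-13382) = -5529 (110101001100111)
-5529 + 6915 = 1386 (000010101101010)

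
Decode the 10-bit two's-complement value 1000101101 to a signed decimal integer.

MSB is 1, so the value is negative.
Invert: 0111010010. Add 1: 0111010011 = 467. So the value is −467.

-467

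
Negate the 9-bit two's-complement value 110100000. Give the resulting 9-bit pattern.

Invert: 001011111. Add 1: 001100000.

001100000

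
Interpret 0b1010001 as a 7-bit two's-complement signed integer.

-47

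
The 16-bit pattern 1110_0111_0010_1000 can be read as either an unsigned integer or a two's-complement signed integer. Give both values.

Unsigned: 1110011100101000 = 59176.
Signed: MSB=1 → 59176 − 65536 = -6360.

unsigned = 59176, signed = -6360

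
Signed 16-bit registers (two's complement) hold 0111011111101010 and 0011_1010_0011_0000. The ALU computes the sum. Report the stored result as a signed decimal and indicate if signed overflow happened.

-19942; overflow

0111011111101010 = 30698 (signed)
0011_1010_0011_0000 → 0011101000110000 = 14896 (signed)
  0111011111101010
+ 0011101000110000
= 1011001000011010
Result 1011001000011010: MSB = 1 → 45594 − 65536 = -19942.
Both addends are non-negative but the stored result is negative: signed overflow. The true value 30698 + 14896 = 45594 lies outside [-32768, 32767].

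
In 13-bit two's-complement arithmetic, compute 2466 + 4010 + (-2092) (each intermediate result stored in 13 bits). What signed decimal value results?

2466 + 4010 = 6476 → wraps to -1716 (1100101001100)
-1716 + (-2092) = -3808 (1000100100000)

-3808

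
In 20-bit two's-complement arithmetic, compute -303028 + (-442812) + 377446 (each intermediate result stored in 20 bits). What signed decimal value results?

-368394

-303028 + (-442812) = -745840 → wraps to 302736 (01001001111010010000)
302736 + 377446 = 680182 → wraps to -368394 (10100110000011110110)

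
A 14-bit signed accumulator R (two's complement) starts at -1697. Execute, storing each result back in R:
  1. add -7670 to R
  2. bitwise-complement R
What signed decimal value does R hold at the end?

Start: R = -1697 = 11100101011111.
R = -1697 + (-7670) = -9367; wraps to 7017 = 01101101101001
R = NOT 01101101101001 = 10010010010110 = -7018

-7018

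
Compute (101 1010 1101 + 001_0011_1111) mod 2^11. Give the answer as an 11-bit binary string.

11011101100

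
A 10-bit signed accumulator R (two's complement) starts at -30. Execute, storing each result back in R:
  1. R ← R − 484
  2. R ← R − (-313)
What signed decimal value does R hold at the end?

-201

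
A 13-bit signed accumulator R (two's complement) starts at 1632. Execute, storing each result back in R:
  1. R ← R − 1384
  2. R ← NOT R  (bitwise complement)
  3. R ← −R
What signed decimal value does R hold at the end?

249

Start: R = 1632 = 0011001100000.
R = 1632 − 1384 = 248 = 0000011111000
R = NOT 0000011111000 = 1111100000111 = -249
R = −(-249) = 249 = 0000011111001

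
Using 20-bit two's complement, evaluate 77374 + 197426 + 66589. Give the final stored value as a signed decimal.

77374 + 197426 = 274800 (01000011000101110000)
274800 + 66589 = 341389 (01010011010110001101)

341389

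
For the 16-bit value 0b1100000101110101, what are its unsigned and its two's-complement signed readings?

unsigned = 49525, signed = -16011

Unsigned: 1100000101110101 = 49525.
Signed: MSB=1 → 49525 − 65536 = -16011.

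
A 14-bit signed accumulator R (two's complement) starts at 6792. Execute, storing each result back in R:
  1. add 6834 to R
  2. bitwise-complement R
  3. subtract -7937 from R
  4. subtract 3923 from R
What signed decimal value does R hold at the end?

Start: R = 6792 = 01101010001000.
R = 6792 + 6834 = 13626; wraps to -2758 = 11010100111010
R = NOT 11010100111010 = 00101011000101 = 2757
R = 2757 − (-7937) = 10694; wraps to -5690 = 10100111000110
R = -5690 − 3923 = -9613; wraps to 6771 = 01101001110011

6771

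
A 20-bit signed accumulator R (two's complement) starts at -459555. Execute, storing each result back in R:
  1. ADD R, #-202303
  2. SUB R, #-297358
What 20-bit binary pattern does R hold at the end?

10100111000000101100

Start: R = -459555 = 10001111110011011101.
R = -459555 + (-202303) = -661858; wraps to 386718 = 01011110011010011110
R = 386718 − (-297358) = 684076; wraps to -364500 = 10100111000000101100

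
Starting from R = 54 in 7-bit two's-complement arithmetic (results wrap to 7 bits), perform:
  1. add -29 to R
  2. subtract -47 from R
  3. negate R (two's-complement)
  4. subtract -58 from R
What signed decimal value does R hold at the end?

Start: R = 54 = 0110110.
R = 54 + (-29) = 25 = 0011001
R = 25 − (-47) = 72; wraps to -56 = 1001000
R = −(-56) = 56 = 0111000
R = 56 − (-58) = 114; wraps to -14 = 1110010

-14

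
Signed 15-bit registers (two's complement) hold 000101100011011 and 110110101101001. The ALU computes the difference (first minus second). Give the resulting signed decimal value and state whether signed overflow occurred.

000101100011011 = 2843 (signed)
110110101101001 = -4759 (signed)
Subtract via negate-and-add: invert 110110101101001 + 1 = 001001010010111 (i.e. 4759).
  000101100011011
+ 001001010010111
= 001110110110010
Result 001110110110010: MSB = 0 → value 7602.
Both addends (after negating the subtrahend) are non-negative and so is the stored result: no signed overflow.

7602; no overflow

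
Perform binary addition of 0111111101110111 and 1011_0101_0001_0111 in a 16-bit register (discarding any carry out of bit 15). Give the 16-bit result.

0011010010001110

  0111111101110111
+ 1011010100010111
= 0011010010001110  (discard carry-out 1)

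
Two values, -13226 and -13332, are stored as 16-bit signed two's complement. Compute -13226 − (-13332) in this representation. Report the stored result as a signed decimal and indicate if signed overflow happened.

106; no overflow

-13226 → 1100110001010110
-13332 → 1100101111101100
Subtract via negate-and-add: invert 1100101111101100 + 1 = 0011010000010100 (i.e. 13332).
  1100110001010110
+ 0011010000010100
= 0000000001101010  (discard carry-out 1)
Result 0000000001101010: MSB = 0 → value 106.
Addends (after negating the subtrahend) have opposite signs, so signed overflow cannot occur.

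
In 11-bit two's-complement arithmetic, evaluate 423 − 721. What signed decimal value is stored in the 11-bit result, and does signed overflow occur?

-298; no overflow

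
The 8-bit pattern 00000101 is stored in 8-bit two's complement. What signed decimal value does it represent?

5

MSB is 0, so the value is non-negative: 00000101 = 5.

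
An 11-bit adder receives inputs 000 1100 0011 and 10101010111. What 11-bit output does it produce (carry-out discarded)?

  00011000011
+ 10101010111
= 11000011010

11000011010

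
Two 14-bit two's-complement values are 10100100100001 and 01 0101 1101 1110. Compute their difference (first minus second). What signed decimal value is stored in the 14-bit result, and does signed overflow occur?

4931; overflow

10100100100001 = -5855 (signed)
01 0101 1101 1110 → 01010111011110 = 5598 (signed)
Subtract via negate-and-add: invert 01010111011110 + 1 = 10101000100010 (i.e. -5598).
  10100100100001
+ 10101000100010
= 01001101000011  (discard carry-out 1)
Result 01001101000011: MSB = 0 → value 4931.
Both addends (after negating the subtrahend) are negative but the stored result is non-negative: signed overflow. The true value -5855 − 5598 = -11453 lies outside [-8192, 8191].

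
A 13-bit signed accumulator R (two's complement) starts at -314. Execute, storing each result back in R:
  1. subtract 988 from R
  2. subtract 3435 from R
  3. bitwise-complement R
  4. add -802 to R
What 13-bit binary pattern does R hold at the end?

0111101011110

Start: R = -314 = 1111011000110.
R = -314 − 988 = -1302 = 1101011101010
R = -1302 − 3435 = -4737; wraps to 3455 = 0110101111111
R = NOT 0110101111111 = 1001010000000 = -3456
R = -3456 + (-802) = -4258; wraps to 3934 = 0111101011110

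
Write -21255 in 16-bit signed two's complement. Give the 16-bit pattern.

|-21255| = 21255 = 0101001100000111 in 16 bits.
Invert the bits: 1010110011111000. Add 1: 1010110011111001.

1010110011111001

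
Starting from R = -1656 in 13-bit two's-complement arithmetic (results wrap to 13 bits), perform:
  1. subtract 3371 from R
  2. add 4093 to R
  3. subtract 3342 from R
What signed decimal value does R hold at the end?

3916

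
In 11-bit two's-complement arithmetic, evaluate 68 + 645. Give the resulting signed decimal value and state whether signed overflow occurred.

713; no overflow

68 → 00001000100
645 → 01010000101
  00001000100
+ 01010000101
= 01011001001
Result 01011001001: MSB = 0 → value 713.
Both addends are non-negative and so is the stored result: no signed overflow.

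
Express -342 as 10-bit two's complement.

1010101010

|-342| = 342 = 0101010110 in 10 bits.
Invert the bits: 1010101001. Add 1: 1010101010.
Check: 1010101010 reads as 682 − 1024 = -342.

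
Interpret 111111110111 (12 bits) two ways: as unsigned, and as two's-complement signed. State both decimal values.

Unsigned: 111111110111 = 4087.
Signed: MSB=1 → 4087 − 4096 = -9.

unsigned = 4087, signed = -9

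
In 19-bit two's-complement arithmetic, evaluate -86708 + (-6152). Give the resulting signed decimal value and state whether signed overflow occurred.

-86708 → 1101010110101001100
-6152 → 1111110011111111000
  1101010110101001100
+ 1111110011111111000
= 1101001010101000100  (discard carry-out 1)
Result 1101001010101000100: MSB = 1 → 431428 − 524288 = -92860.
Both addends are negative and so is the stored result: no signed overflow.

-92860; no overflow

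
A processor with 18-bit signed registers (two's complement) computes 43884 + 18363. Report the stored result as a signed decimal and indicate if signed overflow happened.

62247; no overflow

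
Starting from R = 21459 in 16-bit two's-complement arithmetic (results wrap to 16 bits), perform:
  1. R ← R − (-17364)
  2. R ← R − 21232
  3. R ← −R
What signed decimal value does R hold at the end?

Start: R = 21459 = 0101001111010011.
R = 21459 − (-17364) = 38823; wraps to -26713 = 1001011110100111
R = -26713 − 21232 = -47945; wraps to 17591 = 0100010010110111
R = −(17591) = -17591 = 1011101101001001

-17591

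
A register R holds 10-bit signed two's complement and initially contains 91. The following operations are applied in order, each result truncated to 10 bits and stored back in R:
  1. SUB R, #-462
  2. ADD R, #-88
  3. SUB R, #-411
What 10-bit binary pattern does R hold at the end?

Start: R = 91 = 0001011011.
R = 91 − (-462) = 553; wraps to -471 = 1000101001
R = -471 + (-88) = -559; wraps to 465 = 0111010001
R = 465 − (-411) = 876; wraps to -148 = 1101101100

1101101100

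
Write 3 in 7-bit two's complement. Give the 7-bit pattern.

0000011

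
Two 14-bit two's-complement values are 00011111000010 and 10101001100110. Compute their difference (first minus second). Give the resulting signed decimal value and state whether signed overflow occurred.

00011111000010 = 1986 (signed)
10101001100110 = -5530 (signed)
Subtract via negate-and-add: invert 10101001100110 + 1 = 01010110011010 (i.e. 5530).
  00011111000010
+ 01010110011010
= 01110101011100
Result 01110101011100: MSB = 0 → value 7516.
Both addends (after negating the subtrahend) are non-negative and so is the stored result: no signed overflow.

7516; no overflow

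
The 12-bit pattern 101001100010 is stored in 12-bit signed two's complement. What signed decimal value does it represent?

MSB is 1, so the value is negative.
Invert: 010110011101. Add 1: 010110011110 = 1438. So the value is −1438.

-1438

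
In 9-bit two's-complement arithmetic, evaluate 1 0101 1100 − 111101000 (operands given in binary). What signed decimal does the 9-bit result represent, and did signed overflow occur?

-140; no overflow

1 0101 1100 → 101011100 = -164 (signed)
111101000 = -24 (signed)
Subtract via negate-and-add: invert 111101000 + 1 = 000011000 (i.e. 24).
  101011100
+ 000011000
= 101110100
Result 101110100: MSB = 1 → 372 − 512 = -140.
Addends (after negating the subtrahend) have opposite signs, so signed overflow cannot occur.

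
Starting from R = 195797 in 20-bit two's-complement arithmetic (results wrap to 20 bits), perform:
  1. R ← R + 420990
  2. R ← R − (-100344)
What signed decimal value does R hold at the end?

Start: R = 195797 = 00101111110011010101.
R = 195797 + 420990 = 616787; wraps to -431789 = 10010110100101010011
R = -431789 − (-100344) = -331445 = 10101111000101001011

-331445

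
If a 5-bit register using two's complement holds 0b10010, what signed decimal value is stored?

-14

MSB is 1, so the value is negative.
Invert: 01101. Add 1: 01110 = 14. So the value is −14.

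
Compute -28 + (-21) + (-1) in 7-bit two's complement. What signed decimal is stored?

-50

-28 + (-21) = -49 (1001111)
-49 + (-1) = -50 (1001110)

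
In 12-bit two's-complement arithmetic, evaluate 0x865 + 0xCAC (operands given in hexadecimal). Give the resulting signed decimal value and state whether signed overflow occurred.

1297; overflow

0x865 = 100001100101 = -1947 (signed)
0xCAC = 110010101100 = -852 (signed)
  100001100101
+ 110010101100
= 010100010001  (discard carry-out 1)
Result 010100010001: MSB = 0 → value 1297.
Both addends are negative but the stored result is non-negative: signed overflow. The true value -1947 + (-852) = -2799 lies outside [-2048, 2047].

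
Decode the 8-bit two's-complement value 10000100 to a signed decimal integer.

-124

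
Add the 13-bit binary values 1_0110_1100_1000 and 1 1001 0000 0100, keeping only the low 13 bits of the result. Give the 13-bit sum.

0111111001100

  1011011001000
+ 1100100000100
= 0111111001100  (discard carry-out 1)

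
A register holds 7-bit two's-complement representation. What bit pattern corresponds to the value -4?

|-4| = 4 = 0000100 in 7 bits.
Invert the bits: 1111011. Add 1: 1111100.
Check: 1111100 reads as 124 − 128 = -4.

1111100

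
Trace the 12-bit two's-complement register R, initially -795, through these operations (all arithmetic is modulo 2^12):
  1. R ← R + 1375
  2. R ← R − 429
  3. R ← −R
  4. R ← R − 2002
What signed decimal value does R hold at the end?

Start: R = -795 = 110011100101.
R = -795 + 1375 = 580 = 001001000100
R = 580 − 429 = 151 = 000010010111
R = −(151) = -151 = 111101101001
R = -151 − 2002 = -2153; wraps to 1943 = 011110010111

1943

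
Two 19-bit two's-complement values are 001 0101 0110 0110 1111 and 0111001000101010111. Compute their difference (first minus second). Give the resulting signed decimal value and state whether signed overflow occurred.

001 0101 0110 0110 1111 → 0010101011001101111 = 87663 (signed)
0111001000101010111 = 233815 (signed)
Subtract via negate-and-add: invert 0111001000101010111 + 1 = 1000110111010101001 (i.e. -233815).
  0010101011001101111
+ 1000110111010101001
= 1011100010100011000
Result 1011100010100011000: MSB = 1 → 378136 − 524288 = -146152.
Addends (after negating the subtrahend) have opposite signs, so signed overflow cannot occur.

-146152; no overflow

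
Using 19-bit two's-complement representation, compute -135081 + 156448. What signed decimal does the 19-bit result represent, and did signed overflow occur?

21367; no overflow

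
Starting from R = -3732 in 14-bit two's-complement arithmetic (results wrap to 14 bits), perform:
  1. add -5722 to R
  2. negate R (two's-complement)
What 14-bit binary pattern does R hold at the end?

10010011101110

Start: R = -3732 = 11000101101100.
R = -3732 + (-5722) = -9454; wraps to 6930 = 01101100010010
R = −(6930) = -6930 = 10010011101110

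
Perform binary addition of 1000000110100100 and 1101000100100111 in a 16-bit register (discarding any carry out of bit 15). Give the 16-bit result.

  1000000110100100
+ 1101000100100111
= 0101001011001011  (discard carry-out 1)

0101001011001011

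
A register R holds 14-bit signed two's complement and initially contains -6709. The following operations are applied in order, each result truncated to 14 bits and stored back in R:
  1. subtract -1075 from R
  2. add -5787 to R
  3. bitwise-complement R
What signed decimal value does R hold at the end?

Start: R = -6709 = 10010111001011.
R = -6709 − (-1075) = -5634 = 10100111111110
R = -5634 + (-5787) = -11421; wraps to 4963 = 01001101100011
R = NOT 01001101100011 = 10110010011100 = -4964

-4964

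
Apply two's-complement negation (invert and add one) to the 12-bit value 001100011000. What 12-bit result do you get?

110011101000

Invert: 110011100111. Add 1: 110011101000.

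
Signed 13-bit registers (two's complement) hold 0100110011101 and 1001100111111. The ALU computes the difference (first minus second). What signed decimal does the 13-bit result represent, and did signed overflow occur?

-2466; overflow

0100110011101 = 2461 (signed)
1001100111111 = -3265 (signed)
Subtract via negate-and-add: invert 1001100111111 + 1 = 0110011000001 (i.e. 3265).
  0100110011101
+ 0110011000001
= 1011001011110
Result 1011001011110: MSB = 1 → 5726 − 8192 = -2466.
Both addends (after negating the subtrahend) are non-negative but the stored result is negative: signed overflow. The true value 2461 − (-3265) = 5726 lies outside [-4096, 4095].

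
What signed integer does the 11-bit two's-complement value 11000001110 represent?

-498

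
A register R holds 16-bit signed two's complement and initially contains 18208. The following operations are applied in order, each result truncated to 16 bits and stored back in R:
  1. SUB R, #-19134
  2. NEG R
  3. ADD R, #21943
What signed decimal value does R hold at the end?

-15399

Start: R = 18208 = 0100011100100000.
R = 18208 − (-19134) = 37342; wraps to -28194 = 1001000111011110
R = −(-28194) = 28194 = 0110111000100010
R = 28194 + 21943 = 50137; wraps to -15399 = 1100001111011001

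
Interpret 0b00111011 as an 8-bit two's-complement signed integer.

59

MSB is 0, so the value is non-negative: 00111011 = 59.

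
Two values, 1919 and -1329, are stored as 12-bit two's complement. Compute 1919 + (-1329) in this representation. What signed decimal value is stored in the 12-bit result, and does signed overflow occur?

590; no overflow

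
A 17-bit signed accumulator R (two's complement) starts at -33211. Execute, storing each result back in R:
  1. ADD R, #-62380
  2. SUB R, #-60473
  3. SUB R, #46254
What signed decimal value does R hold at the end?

49700

Start: R = -33211 = 10111111001000101.
R = -33211 + (-62380) = -95591; wraps to 35481 = 01000101010011001
R = 35481 − (-60473) = 95954; wraps to -35118 = 10111011011010010
R = -35118 − 46254 = -81372; wraps to 49700 = 01100001000100100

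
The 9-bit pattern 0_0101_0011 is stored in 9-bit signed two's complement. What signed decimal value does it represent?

83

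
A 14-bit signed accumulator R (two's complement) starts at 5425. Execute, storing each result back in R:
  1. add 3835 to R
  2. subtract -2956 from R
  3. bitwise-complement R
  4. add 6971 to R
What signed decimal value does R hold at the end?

-5246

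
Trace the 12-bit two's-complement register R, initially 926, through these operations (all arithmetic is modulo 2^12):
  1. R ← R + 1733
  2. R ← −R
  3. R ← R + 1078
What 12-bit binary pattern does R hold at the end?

100111010011

Start: R = 926 = 001110011110.
R = 926 + 1733 = 2659; wraps to -1437 = 101001100011
R = −(-1437) = 1437 = 010110011101
R = 1437 + 1078 = 2515; wraps to -1581 = 100111010011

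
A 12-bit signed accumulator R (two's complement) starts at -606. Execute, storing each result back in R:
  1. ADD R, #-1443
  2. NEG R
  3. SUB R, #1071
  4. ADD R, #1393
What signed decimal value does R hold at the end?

-1725

Start: R = -606 = 110110100010.
R = -606 + (-1443) = -2049; wraps to 2047 = 011111111111
R = −(2047) = -2047 = 100000000001
R = -2047 − 1071 = -3118; wraps to 978 = 001111010010
R = 978 + 1393 = 2371; wraps to -1725 = 100101000011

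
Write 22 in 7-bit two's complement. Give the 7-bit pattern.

0010110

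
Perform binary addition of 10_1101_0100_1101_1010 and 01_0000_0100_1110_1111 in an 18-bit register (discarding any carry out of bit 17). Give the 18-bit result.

111101100111001001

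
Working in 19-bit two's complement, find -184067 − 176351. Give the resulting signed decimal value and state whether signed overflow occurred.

163870; overflow

-184067 → 1010011000011111101
176351 → 0101011000011011111
Subtract via negate-and-add: invert 0101011000011011111 + 1 = 1010100111100100001 (i.e. -176351).
  1010011000011111101
+ 1010100111100100001
= 0101000000000011110  (discard carry-out 1)
Result 0101000000000011110: MSB = 0 → value 163870.
Both addends (after negating the subtrahend) are negative but the stored result is non-negative: signed overflow. The true value -184067 − 176351 = -360418 lies outside [-262144, 262143].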